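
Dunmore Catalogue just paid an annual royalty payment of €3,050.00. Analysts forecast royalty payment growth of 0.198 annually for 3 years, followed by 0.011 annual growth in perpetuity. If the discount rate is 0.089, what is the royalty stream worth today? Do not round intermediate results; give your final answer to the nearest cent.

D_1 = 3653.90000
D_2 = 4377.37220
D_3 = 5244.09190
Terminal value at year 3: TV = D_3×(1+g_2)/(r−g_2) = 5301.77691/0.078 = 67971.49880
P_0 = D_1/(1+r)^1 + D_2/(1+r)^2 + D_3/(1+r)^3 + TV/(1+r)^3
    = 3355.28007 + 3691.11619 + 4060.56675 + 52631.19213 = 63738.15514

€63738.16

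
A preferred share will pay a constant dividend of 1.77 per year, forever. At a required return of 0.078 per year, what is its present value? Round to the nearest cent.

Level perpetuity: PV = C / r = 1.77 / 0.078 = 22.69

22.69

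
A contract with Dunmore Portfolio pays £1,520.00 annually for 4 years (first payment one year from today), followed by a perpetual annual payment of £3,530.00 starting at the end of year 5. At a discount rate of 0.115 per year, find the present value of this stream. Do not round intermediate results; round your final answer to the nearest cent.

£24525.73

PV of 4-year annuity: £1,520.00 × [1 − (1+0.115)^−4] / 0.115 = 4665.81298
Perpetuity value at year 4: £3,530.00 / 0.115 = 30695.65217
PV of perpetuity: 30695.65217 / (1+0.115)^4 = 19859.91546
Total PV = 4665.81298 + 19859.91546 = 24525.72844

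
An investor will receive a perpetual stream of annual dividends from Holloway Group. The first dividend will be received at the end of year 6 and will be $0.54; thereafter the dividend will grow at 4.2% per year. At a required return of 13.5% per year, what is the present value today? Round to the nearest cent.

Value at end of year 5: C₁ / (r − g) = $0.54 / (0.135 − 0.042) = $5.8065
Discount to today: PV = $5.8065 / (1 + 0.135)^5 = $5.8065 / 1.883559 = $3.08

$3.08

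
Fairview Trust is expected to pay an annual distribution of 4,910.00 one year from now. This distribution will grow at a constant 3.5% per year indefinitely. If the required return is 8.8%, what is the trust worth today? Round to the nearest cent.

92641.51

Growing perpetuity: P = D₁ / (r − g) = 4,910.0000 / (0.088 − 0.035) = 92,641.51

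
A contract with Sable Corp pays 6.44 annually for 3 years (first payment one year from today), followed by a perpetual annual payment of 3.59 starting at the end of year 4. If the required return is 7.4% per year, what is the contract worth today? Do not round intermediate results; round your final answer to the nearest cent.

PV of 3-year annuity: 6.44 × [1 − (1+0.074)^−3] / 0.074 = 16.77784
Perpetuity value at year 3: 3.59 / 0.074 = 48.51351
PV of perpetuity: 48.51351 / (1+0.074)^3 = 39.16065
Total PV = 16.77784 + 39.16065 = 55.93849

55.94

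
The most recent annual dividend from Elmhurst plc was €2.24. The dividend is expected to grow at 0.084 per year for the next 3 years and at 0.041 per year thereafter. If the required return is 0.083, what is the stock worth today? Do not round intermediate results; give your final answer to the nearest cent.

D_1 = 2.42816
D_2 = 2.63213
D_3 = 2.85322
Terminal value at year 3: TV = D_3×(1+g_2)/(r−g_2) = 2.97021/0.042 = 70.71919
P_0 = D_1/(1+r)^1 + D_2/(1+r)^2 + D_3/(1+r)^3 + TV/(1+r)^3
    = 2.24207 + 2.24414 + 2.24621 + 55.67394 = 62.40635

€62.41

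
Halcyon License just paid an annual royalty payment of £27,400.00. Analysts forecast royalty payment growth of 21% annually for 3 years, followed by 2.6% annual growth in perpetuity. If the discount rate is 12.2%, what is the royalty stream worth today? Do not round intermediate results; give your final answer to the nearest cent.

D_1 = 33154.00000
D_2 = 40116.34000
D_3 = 48540.77140
Terminal value at year 3: TV = D_3×(1+g_2)/(r−g_2) = 49802.83146/0.096 = 518779.49434
P_0 = D_1/(1+r)^1 + D_2/(1+r)^2 + D_3/(1+r)^3 + TV/(1+r)^3
    = 29549.01961 + 31866.58977 + 34365.93015 + 367285.87845 = 463067.41798

£463067.42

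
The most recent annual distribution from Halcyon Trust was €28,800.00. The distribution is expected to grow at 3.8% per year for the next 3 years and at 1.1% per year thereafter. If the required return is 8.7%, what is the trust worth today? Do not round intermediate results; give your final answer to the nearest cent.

€412447.65

D_1 = 29894.40000
D_2 = 31030.38720
D_3 = 32209.54191
Terminal value at year 3: TV = D_3×(1+g_2)/(r−g_2) = 32563.84687/0.076 = 428471.66940
P_0 = D_1/(1+r)^1 + D_2/(1+r)^2 + D_3/(1+r)^3 + TV/(1+r)^3
    = 27501.74793 + 26262.01872 + 25078.17427 + 333605.71302 = 412447.65394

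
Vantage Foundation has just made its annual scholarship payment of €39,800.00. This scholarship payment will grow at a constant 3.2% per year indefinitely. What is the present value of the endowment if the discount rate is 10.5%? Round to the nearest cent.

D₁ = D₀ × (1 + g) = €39,800.00 × 1.032 = €41,073.6000
Growing perpetuity: P = D₁ / (r − g) = €41,073.6000 / (0.105 − 0.032) = €562,652.05

€562652.05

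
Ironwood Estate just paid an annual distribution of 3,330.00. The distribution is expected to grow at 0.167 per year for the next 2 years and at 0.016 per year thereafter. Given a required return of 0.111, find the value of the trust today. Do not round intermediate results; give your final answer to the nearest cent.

D_1 = 3886.11000
D_2 = 4535.09037
Terminal value at year 2: TV = D_2×(1+g_2)/(r−g_2) = 4607.65182/0.095 = 48501.59806
P_0 = D_1/(1+r)^1 + D_2/(1+r)^2 + TV/(1+r)^2
    = 3497.84878 + 3674.15799 + 39294.15287 = 46466.15965

46466.16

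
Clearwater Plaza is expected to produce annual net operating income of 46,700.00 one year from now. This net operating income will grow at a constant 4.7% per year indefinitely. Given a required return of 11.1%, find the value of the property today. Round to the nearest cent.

Growing perpetuity: P = D₁ / (r − g) = 46,700.0000 / (0.111 − 0.047) = 729,687.50

729687.50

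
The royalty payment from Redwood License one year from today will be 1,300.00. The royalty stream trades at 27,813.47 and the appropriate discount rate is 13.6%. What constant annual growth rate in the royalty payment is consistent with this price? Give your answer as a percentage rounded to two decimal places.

P = D₁/(r−g) ⇒ g = r − D₁/P = 0.136 − 1,300.00/27,813.47 = 0.089260

8.93%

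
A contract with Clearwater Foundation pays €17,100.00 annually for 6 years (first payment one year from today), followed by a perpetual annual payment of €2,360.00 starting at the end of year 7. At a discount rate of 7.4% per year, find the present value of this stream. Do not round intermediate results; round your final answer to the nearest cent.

€101291.43

PV of 6-year annuity: €17,100.00 × [1 − (1+0.074)^−6] / 0.074 = 80510.99369
Perpetuity value at year 6: €2,360.00 / 0.074 = 31891.89189
PV of perpetuity: 31891.89189 / (1+0.074)^6 = 20780.43311
Total PV = 80510.99369 + 20780.43311 = 101291.42680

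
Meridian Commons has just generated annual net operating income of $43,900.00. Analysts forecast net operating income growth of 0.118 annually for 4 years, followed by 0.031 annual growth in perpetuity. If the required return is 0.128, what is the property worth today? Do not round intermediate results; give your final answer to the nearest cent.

D_1 = 49080.20000
D_2 = 54871.66360
D_3 = 61346.51990
D_4 = 68585.40925
Terminal value at year 4: TV = D_4×(1+g_2)/(r−g_2) = 70711.55694/0.097 = 728985.12310
P_0 = D_1/(1+r)^1 + D_2/(1+r)^2 + D_3/(1+r)^3 + D_4/(1+r)^4 + TV/(1+r)^4
    = 43510.81560 + 43125.08142 + 42742.76687 + 42363.84163 + 450279.59508 = 622022.10061

$622022.10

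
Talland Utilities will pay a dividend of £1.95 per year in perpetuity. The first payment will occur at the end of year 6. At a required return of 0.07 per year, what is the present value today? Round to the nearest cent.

£19.86

Value at end of year 5: C / r = £1.95 / 0.07 = £27.8571
Discount to today: PV = £27.8571 / (1 + 0.07)^5 = £27.8571 / 1.402552 = £19.86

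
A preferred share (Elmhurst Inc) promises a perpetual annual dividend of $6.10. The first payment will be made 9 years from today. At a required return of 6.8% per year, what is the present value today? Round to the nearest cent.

Value at end of year 8: C / r = $6.10 / 0.068 = $89.7059
Discount to today: PV = $89.7059 / (1 + 0.068)^8 = $89.7059 / 1.692661 = $53.00

$53.00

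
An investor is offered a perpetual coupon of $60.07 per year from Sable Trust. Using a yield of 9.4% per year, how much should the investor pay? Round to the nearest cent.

Level perpetuity: PV = C / r = $60.07 / 0.094 = $639.04

$639.04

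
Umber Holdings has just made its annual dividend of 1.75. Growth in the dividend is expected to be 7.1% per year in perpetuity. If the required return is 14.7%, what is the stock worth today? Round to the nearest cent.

D₁ = D₀ × (1 + g) = 1.75 × 1.071 = 1.8743
Growing perpetuity: P = D₁ / (r − g) = 1.8743 / (0.147 − 0.071) = 24.66

24.66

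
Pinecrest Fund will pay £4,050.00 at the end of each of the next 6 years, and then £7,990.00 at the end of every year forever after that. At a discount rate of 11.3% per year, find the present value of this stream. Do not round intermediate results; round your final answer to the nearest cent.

£54182.71

PV of 6-year annuity: £4,050.00 × [1 − (1+0.113)^−6] / 0.113 = 16986.61719
Perpetuity value at year 6: £7,990.00 / 0.113 = 70707.96460
PV of perpetuity: 70707.96460 / (1+0.113)^6 = 37196.09514
Total PV = 16986.61719 + 37196.09514 = 54182.71232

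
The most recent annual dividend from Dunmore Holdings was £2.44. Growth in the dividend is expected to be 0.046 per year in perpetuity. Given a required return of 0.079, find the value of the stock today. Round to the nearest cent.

D₁ = D₀ × (1 + g) = £2.44 × 1.046 = £2.5522
Growing perpetuity: P = D₁ / (r − g) = £2.5522 / (0.079 − 0.046) = £77.34

£77.34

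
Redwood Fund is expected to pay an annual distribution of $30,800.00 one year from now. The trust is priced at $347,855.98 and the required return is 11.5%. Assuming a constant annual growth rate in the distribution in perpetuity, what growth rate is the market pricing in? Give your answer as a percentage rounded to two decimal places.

P = D₁/(r−g) ⇒ g = r − D₁/P = 0.115 − $30,800.00/$347,855.98 = 0.026458

2.65%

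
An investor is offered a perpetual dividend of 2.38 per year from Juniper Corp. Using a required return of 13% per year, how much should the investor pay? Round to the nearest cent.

Level perpetuity: PV = C / r = 2.38 / 0.13 = 18.31

18.31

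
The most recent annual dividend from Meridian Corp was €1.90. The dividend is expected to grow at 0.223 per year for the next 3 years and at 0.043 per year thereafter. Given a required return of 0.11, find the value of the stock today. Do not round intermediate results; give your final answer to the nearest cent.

D_1 = 2.32370
D_2 = 2.84189
D_3 = 3.47563
Terminal value at year 3: TV = D_3×(1+g_2)/(r−g_2) = 3.62508/0.067 = 54.10563
P_0 = D_1/(1+r)^1 + D_2/(1+r)^2 + D_3/(1+r)^3 + TV/(1+r)^3
    = 2.09342 + 2.30654 + 2.54135 + 39.56157 = 46.50288

€46.50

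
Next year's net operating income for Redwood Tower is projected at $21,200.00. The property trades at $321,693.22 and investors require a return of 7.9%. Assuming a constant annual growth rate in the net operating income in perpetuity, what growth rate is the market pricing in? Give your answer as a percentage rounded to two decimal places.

1.31%

P = D₁/(r−g) ⇒ g = r − D₁/P = 0.079 − $21,200.00/$321,693.22 = 0.013099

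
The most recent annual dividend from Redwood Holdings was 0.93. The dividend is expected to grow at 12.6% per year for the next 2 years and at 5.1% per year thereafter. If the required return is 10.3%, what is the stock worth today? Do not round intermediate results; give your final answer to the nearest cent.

21.51

D_1 = 1.04718
D_2 = 1.17912
Terminal value at year 2: TV = D_2×(1+g_2)/(r−g_2) = 1.23926/0.052 = 23.83192
P_0 = D_1/(1+r)^1 + D_2/(1+r)^2 + TV/(1+r)^2
    = 0.94939 + 0.96919 + 19.58881 = 21.50739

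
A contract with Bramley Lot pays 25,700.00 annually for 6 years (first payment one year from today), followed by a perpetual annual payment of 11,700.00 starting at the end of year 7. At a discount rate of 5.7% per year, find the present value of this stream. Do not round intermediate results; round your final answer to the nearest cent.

PV of 6-year annuity: 25,700.00 × [1 − (1+0.057)^−6] / 0.057 = 127575.22829
Perpetuity value at year 6: 11,700.00 / 0.057 = 205263.15789
PV of perpetuity: 205263.15789 / (1+0.057)^6 = 147184.16292
Total PV = 127575.22829 + 147184.16292 = 274759.39120

274759.39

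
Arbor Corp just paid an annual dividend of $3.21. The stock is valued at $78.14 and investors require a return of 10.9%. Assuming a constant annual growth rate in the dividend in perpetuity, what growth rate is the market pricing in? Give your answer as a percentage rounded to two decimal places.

6.52%

P = D₀(1+g)/(r−g) ⇒ P(r−g) = D₀(1+g) ⇒ g(P+D₀) = P·r − D₀
g = (P·r − D₀)/(P + D₀) = ($78.14×0.109 − $3.21) / ($78.14 + $3.21) = 0.065240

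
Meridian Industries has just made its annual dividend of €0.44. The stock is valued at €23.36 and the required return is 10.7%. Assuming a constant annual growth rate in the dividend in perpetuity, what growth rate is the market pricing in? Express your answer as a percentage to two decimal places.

P = D₀(1+g)/(r−g) ⇒ P(r−g) = D₀(1+g) ⇒ g(P+D₀) = P·r − D₀
g = (P·r − D₀)/(P + D₀) = (€23.36×0.107 − €0.44) / (€23.36 + €0.44) = 0.086534

8.65%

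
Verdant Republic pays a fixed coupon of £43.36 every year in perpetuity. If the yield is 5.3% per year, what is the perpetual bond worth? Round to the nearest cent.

£818.11

Level perpetuity: PV = C / r = £43.36 / 0.053 = £818.11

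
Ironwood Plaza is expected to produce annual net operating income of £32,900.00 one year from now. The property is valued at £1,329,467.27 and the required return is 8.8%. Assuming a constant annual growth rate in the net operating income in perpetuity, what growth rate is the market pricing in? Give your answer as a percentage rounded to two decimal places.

P = D₁/(r−g) ⇒ g = r − D₁/P = 0.088 − £32,900.00/£1,329,467.27 = 0.063253

6.33%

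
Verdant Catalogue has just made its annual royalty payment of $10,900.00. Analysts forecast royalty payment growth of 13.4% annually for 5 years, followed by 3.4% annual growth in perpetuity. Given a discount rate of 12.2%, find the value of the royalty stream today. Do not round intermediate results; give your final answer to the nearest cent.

$191345.81

D_1 = 12360.60000
D_2 = 14016.92040
D_3 = 15895.18773
D_4 = 18025.14289
D_5 = 20440.51204
Terminal value at year 5: TV = D_5×(1+g_2)/(r−g_2) = 21135.48945/0.088 = 240176.01644
P_0 = D_1/(1+r)^1 + D_2/(1+r)^2 + D_3/(1+r)^3 + D_4/(1+r)^4 + D_5/(1+r)^5 + TV/(1+r)^5
    = 11016.57754 + 11134.40190 + 11253.48641 + 11373.84455 + 11495.48995 + 135072.00692 = 191345.80728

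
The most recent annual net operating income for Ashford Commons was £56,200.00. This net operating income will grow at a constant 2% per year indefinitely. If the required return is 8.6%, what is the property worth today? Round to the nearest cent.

D₁ = D₀ × (1 + g) = £56,200.00 × 1.02 = £57,324.0000
Growing perpetuity: P = D₁ / (r − g) = £57,324.0000 / (0.086 − 0.02) = £868,545.45

£868545.45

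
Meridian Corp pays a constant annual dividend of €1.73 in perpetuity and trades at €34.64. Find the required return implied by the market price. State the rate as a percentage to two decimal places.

4.99%

P = C/r ⇒ r = C/P = €1.73/€34.64 = 0.049942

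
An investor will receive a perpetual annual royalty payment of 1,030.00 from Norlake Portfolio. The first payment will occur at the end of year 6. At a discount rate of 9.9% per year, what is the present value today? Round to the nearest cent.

6489.53

Value at end of year 5: C / r = 1,030.00 / 0.099 = 10,404.0404
Discount to today: PV = 10,404.0404 / (1 + 0.099)^5 = 10,404.0404 / 1.603203 = 6,489.53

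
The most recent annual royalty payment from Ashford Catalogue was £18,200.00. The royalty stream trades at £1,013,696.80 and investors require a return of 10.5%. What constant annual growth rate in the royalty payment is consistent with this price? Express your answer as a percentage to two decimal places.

P = D₀(1+g)/(r−g) ⇒ P(r−g) = D₀(1+g) ⇒ g(P+D₀) = P·r − D₀
g = (P·r − D₀)/(P + D₀) = (£1,013,696.80×0.105 − £18,200.00) / (£1,013,696.80 + £18,200.00) = 0.085511

8.55%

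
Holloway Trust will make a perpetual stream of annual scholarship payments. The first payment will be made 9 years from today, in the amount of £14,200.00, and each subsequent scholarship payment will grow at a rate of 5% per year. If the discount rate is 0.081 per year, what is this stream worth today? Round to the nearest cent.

£245652.45

Value at end of year 8: C₁ / (r − g) = £14,200.00 / (0.081 − 0.05) = £458,064.5161
Discount to today: PV = £458,064.5161 / (1 + 0.081)^8 = £458,064.5161 / 1.864685 = £245,652.45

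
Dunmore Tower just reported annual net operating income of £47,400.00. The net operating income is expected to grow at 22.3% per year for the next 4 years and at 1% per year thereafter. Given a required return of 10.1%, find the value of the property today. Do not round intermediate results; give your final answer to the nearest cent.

D_1 = 57970.20000
D_2 = 70897.55460
D_3 = 86707.70928
D_4 = 106043.52844
Terminal value at year 4: TV = D_4×(1+g_2)/(r−g_2) = 107103.96373/0.091 = 1176966.63438
P_0 = D_1/(1+r)^1 + D_2/(1+r)^2 + D_3/(1+r)^3 + D_4/(1+r)^4 + TV/(1+r)^4
    = 52652.31608 + 58486.63266 + 64967.44028 + 72166.37553 + 800967.46469 = 1049240.22924

£1049240.23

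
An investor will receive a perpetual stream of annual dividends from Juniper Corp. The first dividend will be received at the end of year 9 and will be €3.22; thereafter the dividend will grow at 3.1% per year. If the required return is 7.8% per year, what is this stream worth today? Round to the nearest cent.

€37.57

Value at end of year 8: C₁ / (r − g) = €3.22 / (0.078 − 0.031) = €68.5106
Discount to today: PV = €68.5106 / (1 + 0.078)^8 = €68.5106 / 1.823686 = €37.57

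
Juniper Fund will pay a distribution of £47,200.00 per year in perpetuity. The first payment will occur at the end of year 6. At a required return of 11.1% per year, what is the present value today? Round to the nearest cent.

Value at end of year 5: C / r = £47,200.00 / 0.111 = £425,225.2252
Discount to today: PV = £425,225.2252 / (1 + 0.111)^5 = £425,225.2252 / 1.692662 = £251,216.83

£251216.83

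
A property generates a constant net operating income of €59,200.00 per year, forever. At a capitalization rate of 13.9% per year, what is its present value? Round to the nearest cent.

€425899.28

Level perpetuity: PV = C / r = €59,200.00 / 0.139 = €425,899.28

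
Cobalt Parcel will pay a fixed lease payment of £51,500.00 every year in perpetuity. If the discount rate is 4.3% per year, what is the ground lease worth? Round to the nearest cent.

£1197674.42

Level perpetuity: PV = C / r = £51,500.00 / 0.043 = £1,197,674.42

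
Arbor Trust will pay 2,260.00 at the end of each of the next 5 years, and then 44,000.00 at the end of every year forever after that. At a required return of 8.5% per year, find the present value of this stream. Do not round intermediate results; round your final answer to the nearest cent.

PV of 5-year annuity: 2,260.00 × [1 − (1+0.085)^−5] / 0.085 = 8905.85110
Perpetuity value at year 5: 44,000.00 / 0.085 = 517647.05882
PV of perpetuity: 517647.05882 / (1+0.085)^5 = 344258.80735
Total PV = 8905.85110 + 344258.80735 = 353164.65845

353164.66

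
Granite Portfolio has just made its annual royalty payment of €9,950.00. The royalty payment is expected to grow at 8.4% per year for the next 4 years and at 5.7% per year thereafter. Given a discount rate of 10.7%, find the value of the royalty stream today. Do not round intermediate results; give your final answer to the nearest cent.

€231174.42

D_1 = 10785.80000
D_2 = 11691.80720
D_3 = 12673.91900
D_4 = 13738.52820
Terminal value at year 4: TV = D_4×(1+g_2)/(r−g_2) = 14521.62431/0.05 = 290432.48617
P_0 = D_1/(1+r)^1 + D_2/(1+r)^2 + D_3/(1+r)^3 + D_4/(1+r)^4 + TV/(1+r)^4
    = 9743.27010 + 9540.83540 + 9342.60666 + 9148.49650 + 193399.21591 = 231174.42457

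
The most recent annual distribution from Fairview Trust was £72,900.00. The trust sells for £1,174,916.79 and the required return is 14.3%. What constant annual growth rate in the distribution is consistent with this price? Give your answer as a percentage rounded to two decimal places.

P = D₀(1+g)/(r−g) ⇒ P(r−g) = D₀(1+g) ⇒ g(P+D₀) = P·r − D₀
g = (P·r − D₀)/(P + D₀) = (£1,174,916.79×0.143 − £72,900.00) / (£1,174,916.79 + £72,900.00) = 0.076224

7.62%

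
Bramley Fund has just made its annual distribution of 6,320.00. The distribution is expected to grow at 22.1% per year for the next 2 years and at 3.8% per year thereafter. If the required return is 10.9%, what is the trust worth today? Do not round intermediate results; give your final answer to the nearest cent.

D_1 = 7716.72000
D_2 = 9422.11512
Terminal value at year 2: TV = D_2×(1+g_2)/(r−g_2) = 9780.15549/0.071 = 137748.66894
P_0 = D_1/(1+r)^1 + D_2/(1+r)^2 + TV/(1+r)^2
    = 6958.26871 + 7660.99738 + 112001.62368 = 126620.88978

126620.89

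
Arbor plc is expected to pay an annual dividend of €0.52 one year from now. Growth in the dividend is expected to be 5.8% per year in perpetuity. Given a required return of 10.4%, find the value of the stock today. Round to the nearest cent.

€11.30

Growing perpetuity: P = D₁ / (r − g) = €0.5200 / (0.104 − 0.058) = €11.30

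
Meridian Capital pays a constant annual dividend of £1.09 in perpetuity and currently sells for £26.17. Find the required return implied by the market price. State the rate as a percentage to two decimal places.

P = C/r ⇒ r = C/P = £1.09/£26.17 = 0.041651

4.17%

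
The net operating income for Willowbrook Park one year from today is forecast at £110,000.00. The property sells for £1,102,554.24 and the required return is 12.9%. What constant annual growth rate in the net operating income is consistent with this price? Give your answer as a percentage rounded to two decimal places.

P = D₁/(r−g) ⇒ g = r − D₁/P = 0.129 − £110,000.00/£1,102,554.24 = 0.029232

2.92%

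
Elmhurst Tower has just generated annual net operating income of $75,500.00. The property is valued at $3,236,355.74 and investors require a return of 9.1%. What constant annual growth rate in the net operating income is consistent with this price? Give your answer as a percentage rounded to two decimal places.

P = D₀(1+g)/(r−g) ⇒ P(r−g) = D₀(1+g) ⇒ g(P+D₀) = P·r − D₀
g = (P·r − D₀)/(P + D₀) = ($3,236,355.74×0.091 − $75,500.00) / ($3,236,355.74 + $75,500.00) = 0.066129

6.61%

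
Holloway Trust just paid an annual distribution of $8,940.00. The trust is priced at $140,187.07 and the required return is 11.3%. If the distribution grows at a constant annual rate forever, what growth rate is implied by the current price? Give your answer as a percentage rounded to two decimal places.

4.63%

P = D₀(1+g)/(r−g) ⇒ P(r−g) = D₀(1+g) ⇒ g(P+D₀) = P·r − D₀
g = (P·r − D₀)/(P + D₀) = ($140,187.07×0.113 − $8,940.00) / ($140,187.07 + $8,940.00) = 0.046277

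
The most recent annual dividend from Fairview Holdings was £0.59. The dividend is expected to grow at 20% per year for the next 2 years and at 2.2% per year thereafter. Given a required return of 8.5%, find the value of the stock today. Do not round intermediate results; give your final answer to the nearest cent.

D_1 = 0.70800
D_2 = 0.84960
Terminal value at year 2: TV = D_2×(1+g_2)/(r−g_2) = 0.86829/0.063 = 13.78240
P_0 = D_1/(1+r)^1 + D_2/(1+r)^2 + TV/(1+r)^2
    = 0.65253 + 0.72170 + 11.70753 = 13.08176

£13.08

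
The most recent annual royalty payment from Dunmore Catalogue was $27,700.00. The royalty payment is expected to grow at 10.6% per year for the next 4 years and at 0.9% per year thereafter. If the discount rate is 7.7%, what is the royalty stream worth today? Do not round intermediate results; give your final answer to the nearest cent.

D_1 = 30636.20000
D_2 = 33883.63720
D_3 = 37475.30274
D_4 = 41447.68483
Terminal value at year 4: TV = D_4×(1+g_2)/(r−g_2) = 41820.71400/0.068 = 615010.49996
P_0 = D_1/(1+r)^1 + D_2/(1+r)^2 + D_3/(1+r)^3 + D_4/(1+r)^4 + TV/(1+r)^4
    = 28445.86815 + 29211.82003 + 29998.39643 + 30806.15270 + 457108.94221 = 575571.17953

$575571.18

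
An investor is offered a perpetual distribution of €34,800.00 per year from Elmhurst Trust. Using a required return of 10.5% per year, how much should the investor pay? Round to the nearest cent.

Level perpetuity: PV = C / r = €34,800.00 / 0.105 = €331,428.57

€331428.57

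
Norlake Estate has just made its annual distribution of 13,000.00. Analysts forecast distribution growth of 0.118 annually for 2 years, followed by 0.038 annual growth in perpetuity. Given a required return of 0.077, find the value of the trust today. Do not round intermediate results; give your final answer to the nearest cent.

D_1 = 14534.00000
D_2 = 16249.01200
Terminal value at year 2: TV = D_2×(1+g_2)/(r−g_2) = 16866.47446/0.039 = 432473.70400
P_0 = D_1/(1+r)^1 + D_2/(1+r)^2 + TV/(1+r)^2
    = 13494.89322 + 14008.62639 + 372844.97930 = 400348.49892

400348.50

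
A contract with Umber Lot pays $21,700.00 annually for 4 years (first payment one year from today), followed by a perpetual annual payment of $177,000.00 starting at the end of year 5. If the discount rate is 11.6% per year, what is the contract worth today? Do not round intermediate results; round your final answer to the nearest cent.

PV of 4-year annuity: $21,700.00 × [1 − (1+0.116)^−4] / 0.116 = 66469.61576
Perpetuity value at year 4: $177,000.00 / 0.116 = 1525862.06897
PV of perpetuity: 1525862.06897 / (1+0.116)^4 = 983690.54875
Total PV = 66469.61576 + 983690.54875 = 1050160.16450

$1050160.16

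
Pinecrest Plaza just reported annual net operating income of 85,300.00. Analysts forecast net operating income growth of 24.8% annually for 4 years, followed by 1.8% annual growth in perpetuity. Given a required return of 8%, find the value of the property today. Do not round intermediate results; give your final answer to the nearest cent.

D_1 = 106454.40000
D_2 = 132855.09120
D_3 = 165803.15382
D_4 = 206922.33596
Terminal value at year 4: TV = D_4×(1+g_2)/(r−g_2) = 210646.93801/0.062 = 3397531.25825
P_0 = D_1/(1+r)^1 + D_2/(1+r)^2 + D_3/(1+r)^3 + D_4/(1+r)^4 + TV/(1+r)^4
    = 98568.88889 + 113901.82716 + 131619.88916 + 152094.09414 + 2497286.90063 = 2993471.59998

2993471.60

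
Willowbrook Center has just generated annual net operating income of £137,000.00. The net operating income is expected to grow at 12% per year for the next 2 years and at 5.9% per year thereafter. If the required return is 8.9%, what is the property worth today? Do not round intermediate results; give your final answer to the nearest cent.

£5401163.15

D_1 = 153440.00000
D_2 = 171852.80000
Terminal value at year 2: TV = D_2×(1+g_2)/(r−g_2) = 181992.11520/0.03 = 6066403.84000
P_0 = D_1/(1+r)^1 + D_2/(1+r)^2 + TV/(1+r)^2
    = 140899.90817 + 144910.83302 + 5115352.40543 = 5401163.14662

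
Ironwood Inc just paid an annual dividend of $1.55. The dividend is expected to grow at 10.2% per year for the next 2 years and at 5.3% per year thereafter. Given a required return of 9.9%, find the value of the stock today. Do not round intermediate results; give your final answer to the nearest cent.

D_1 = 1.70810
D_2 = 1.88233
Terminal value at year 2: TV = D_2×(1+g_2)/(r−g_2) = 1.98209/0.046 = 43.08890
P_0 = D_1/(1+r)^1 + D_2/(1+r)^2 + TV/(1+r)^2
    = 1.55423 + 1.55847 + 35.67550 = 38.78820

$38.79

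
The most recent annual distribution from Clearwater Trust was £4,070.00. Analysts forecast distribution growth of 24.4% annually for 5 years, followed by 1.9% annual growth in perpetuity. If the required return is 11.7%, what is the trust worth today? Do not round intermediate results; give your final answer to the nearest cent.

D_1 = 5063.08000
D_2 = 6298.47152
D_3 = 7835.29857
D_4 = 9747.11142
D_5 = 12125.40661
Terminal value at year 5: TV = D_5×(1+g_2)/(r−g_2) = 12355.78933/0.098 = 126079.48301
P_0 = D_1/(1+r)^1 + D_2/(1+r)^2 + D_3/(1+r)^3 + D_4/(1+r)^4 + D_5/(1+r)^5 + TV/(1+r)^5
    = 4532.74843 + 5048.11016 + 5622.06718 + 6261.28162 + 6973.17309 + 72506.76915 = 100944.14964

£100944.15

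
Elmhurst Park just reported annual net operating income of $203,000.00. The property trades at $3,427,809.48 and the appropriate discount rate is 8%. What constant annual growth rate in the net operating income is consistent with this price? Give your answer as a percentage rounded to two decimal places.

1.96%

P = D₀(1+g)/(r−g) ⇒ P(r−g) = D₀(1+g) ⇒ g(P+D₀) = P·r − D₀
g = (P·r − D₀)/(P + D₀) = ($3,427,809.48×0.08 − $203,000.00) / ($3,427,809.48 + $203,000.00) = 0.019617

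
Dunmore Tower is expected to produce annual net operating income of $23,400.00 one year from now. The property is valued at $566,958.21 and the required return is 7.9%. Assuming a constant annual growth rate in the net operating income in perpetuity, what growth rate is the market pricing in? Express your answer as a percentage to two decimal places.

3.77%

P = D₁/(r−g) ⇒ g = r − D₁/P = 0.079 − $23,400.00/$566,958.21 = 0.037727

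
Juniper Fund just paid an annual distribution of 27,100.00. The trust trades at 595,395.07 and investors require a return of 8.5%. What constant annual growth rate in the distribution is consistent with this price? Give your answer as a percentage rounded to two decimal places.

3.78%

P = D₀(1+g)/(r−g) ⇒ P(r−g) = D₀(1+g) ⇒ g(P+D₀) = P·r − D₀
g = (P·r − D₀)/(P + D₀) = (595,395.07×0.085 − 27,100.00) / (595,395.07 + 27,100.00) = 0.037765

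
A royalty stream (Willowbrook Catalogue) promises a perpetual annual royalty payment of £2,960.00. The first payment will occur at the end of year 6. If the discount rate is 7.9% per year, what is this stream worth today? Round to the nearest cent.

£25618.72

Value at end of year 5: C / r = £2,960.00 / 0.079 = £37,468.3544
Discount to today: PV = £37,468.3544 / (1 + 0.079)^5 = £37,468.3544 / 1.462538 = £25,618.72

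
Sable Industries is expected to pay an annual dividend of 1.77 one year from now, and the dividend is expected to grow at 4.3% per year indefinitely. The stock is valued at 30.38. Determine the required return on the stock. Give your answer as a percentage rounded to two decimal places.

P = D₁/(r − g) ⇒ r = D₁/P + g = 1.7700/30.38 + 0.043 = 0.058262 + 0.043 = 0.101262

10.13%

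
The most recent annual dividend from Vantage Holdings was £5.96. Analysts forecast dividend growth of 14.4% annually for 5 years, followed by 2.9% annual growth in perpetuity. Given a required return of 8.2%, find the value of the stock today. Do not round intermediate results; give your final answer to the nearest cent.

£188.22

D_1 = 6.81824
D_2 = 7.80007
D_3 = 8.92328
D_4 = 10.20823
D_5 = 11.67821
Terminal value at year 5: TV = D_5×(1+g_2)/(r−g_2) = 12.01688/0.053 = 226.73360
P_0 = D_1/(1+r)^1 + D_2/(1+r)^2 + D_3/(1+r)^3 + D_4/(1+r)^4 + D_5/(1+r)^5 + TV/(1+r)^5
    = 6.30152 + 6.66260 + 7.04438 + 7.44803 + 7.87481 + 152.89018 = 188.22151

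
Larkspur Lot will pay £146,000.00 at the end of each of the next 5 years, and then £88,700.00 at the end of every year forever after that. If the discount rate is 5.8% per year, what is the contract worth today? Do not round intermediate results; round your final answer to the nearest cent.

PV of 5-year annuity: £146,000.00 × [1 − (1+0.058)^−5] / 0.058 = 618365.73666
Perpetuity value at year 5: £88,700.00 / 0.058 = 1529310.34483
PV of perpetuity: 1529310.34483 / (1+0.058)^5 = 1153631.98290
Total PV = 618365.73666 + 1153631.98290 = 1771997.71956

£1771997.72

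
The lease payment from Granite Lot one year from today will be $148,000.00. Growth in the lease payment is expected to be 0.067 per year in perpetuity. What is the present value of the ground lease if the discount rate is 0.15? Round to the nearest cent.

Growing perpetuity: P = D₁ / (r − g) = $148,000.0000 / (0.15 − 0.067) = $1,783,132.53

$1783132.53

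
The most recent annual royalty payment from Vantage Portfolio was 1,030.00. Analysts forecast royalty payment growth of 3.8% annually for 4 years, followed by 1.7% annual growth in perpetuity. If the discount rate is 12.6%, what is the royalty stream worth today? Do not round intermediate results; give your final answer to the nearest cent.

10315.65

D_1 = 1069.14000
D_2 = 1109.76732
D_3 = 1151.93848
D_4 = 1195.71214
Terminal value at year 4: TV = D_4×(1+g_2)/(r−g_2) = 1216.03925/0.109 = 11156.32336
P_0 = D_1/(1+r)^1 + D_2/(1+r)^2 + D_3/(1+r)^3 + D_4/(1+r)^4 + TV/(1+r)^4
    = 949.50266 + 875.29642 + 806.88959 + 743.82895 + 6940.12882 = 10315.64644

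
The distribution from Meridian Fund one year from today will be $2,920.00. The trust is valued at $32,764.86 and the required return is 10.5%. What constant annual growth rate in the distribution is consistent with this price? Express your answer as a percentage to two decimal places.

1.59%

P = D₁/(r−g) ⇒ g = r − D₁/P = 0.105 − $2,920.00/$32,764.86 = 0.015880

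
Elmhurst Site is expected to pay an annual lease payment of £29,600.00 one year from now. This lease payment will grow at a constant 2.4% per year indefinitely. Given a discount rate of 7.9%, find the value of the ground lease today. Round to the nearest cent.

£538181.82

Growing perpetuity: P = D₁ / (r − g) = £29,600.0000 / (0.079 − 0.024) = £538,181.82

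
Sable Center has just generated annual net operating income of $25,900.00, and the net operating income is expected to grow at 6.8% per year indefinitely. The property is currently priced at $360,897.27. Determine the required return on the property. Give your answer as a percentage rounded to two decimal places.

14.46%

D₁ = $25,900.00 × 1.068 = $27,661.2000
P = D₁/(r − g) ⇒ r = D₁/P + g = $27,661.2000/$360,897.27 + 0.068 = 0.076646 + 0.068 = 0.144646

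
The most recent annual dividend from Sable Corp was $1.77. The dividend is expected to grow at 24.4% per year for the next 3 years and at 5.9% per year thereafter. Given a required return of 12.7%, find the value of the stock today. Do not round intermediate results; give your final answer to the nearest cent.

D_1 = 2.20188
D_2 = 2.73914
D_3 = 3.40749
Terminal value at year 3: TV = D_3×(1+g_2)/(r−g_2) = 3.60853/0.068 = 53.06662
P_0 = D_1/(1+r)^1 + D_2/(1+r)^2 + D_3/(1+r)^3 + TV/(1+r)^3
    = 1.95375 + 2.15658 + 2.38047 + 37.07232 = 43.56312

$43.56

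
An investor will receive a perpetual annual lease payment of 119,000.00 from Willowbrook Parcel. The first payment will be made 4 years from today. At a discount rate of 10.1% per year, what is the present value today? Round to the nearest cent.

Value at end of year 3: C / r = 119,000.00 / 0.101 = 1,178,217.8218
Discount to today: PV = 1,178,217.8218 / (1 + 0.101)^3 = 1,178,217.8218 / 1.334633 = 882,802.66

882802.66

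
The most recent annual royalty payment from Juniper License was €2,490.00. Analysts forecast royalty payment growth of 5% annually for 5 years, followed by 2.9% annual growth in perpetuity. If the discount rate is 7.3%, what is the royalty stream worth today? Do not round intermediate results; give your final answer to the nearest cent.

€63924.75

D_1 = 2614.50000
D_2 = 2745.22500
D_3 = 2882.48625
D_4 = 3026.61056
D_5 = 3177.94109
Terminal value at year 5: TV = D_5×(1+g_2)/(r−g_2) = 3270.10138/0.044 = 74320.48596
P_0 = D_1/(1+r)^1 + D_2/(1+r)^2 + D_3/(1+r)^3 + D_4/(1+r)^4 + D_5/(1+r)^5 + TV/(1+r)^5
    = 2436.62628 + 2384.39664 + 2333.28655 + 2283.27202 + 2234.32957 + 52252.84374 = 63924.75481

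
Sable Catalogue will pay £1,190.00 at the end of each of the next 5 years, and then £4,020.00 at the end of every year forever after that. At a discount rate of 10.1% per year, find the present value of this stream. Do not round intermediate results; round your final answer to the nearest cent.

PV of 5-year annuity: £1,190.00 × [1 − (1+0.101)^−5] / 0.101 = 4499.53569
Perpetuity value at year 5: £4,020.00 / 0.101 = 39801.98020
PV of perpetuity: 39801.98020 / (1+0.101)^5 = 24601.86803
Total PV = 4499.53569 + 24601.86803 = 29101.40372

£29101.40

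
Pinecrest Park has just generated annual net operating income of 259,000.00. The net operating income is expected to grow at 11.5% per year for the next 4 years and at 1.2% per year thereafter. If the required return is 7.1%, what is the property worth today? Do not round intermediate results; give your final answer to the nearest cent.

6365657.58

D_1 = 288785.00000
D_2 = 321995.27500
D_3 = 359024.73163
D_4 = 400312.57576
Terminal value at year 4: TV = D_4×(1+g_2)/(r−g_2) = 405116.32667/0.059 = 6866378.41815
P_0 = D_1/(1+r)^1 + D_2/(1+r)^2 + D_3/(1+r)^3 + D_4/(1+r)^4 + TV/(1+r)^4
    = 269640.52288 + 280718.19142 + 292250.96492 + 304257.54051 + 5218790.35585 = 6365657.57557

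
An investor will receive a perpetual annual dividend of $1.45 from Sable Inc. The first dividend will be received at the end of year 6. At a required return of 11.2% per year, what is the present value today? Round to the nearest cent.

Value at end of year 5: C / r = $1.45 / 0.112 = $12.9464
Discount to today: PV = $12.9464 / (1 + 0.112)^5 = $12.9464 / 1.700294 = $7.61

$7.61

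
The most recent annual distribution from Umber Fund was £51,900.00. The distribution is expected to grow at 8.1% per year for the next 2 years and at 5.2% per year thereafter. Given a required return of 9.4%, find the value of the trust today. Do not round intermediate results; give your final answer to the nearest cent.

£1371217.02

D_1 = 56103.90000
D_2 = 60648.31590
Terminal value at year 2: TV = D_2×(1+g_2)/(r−g_2) = 63802.02833/0.042 = 1519095.91254
P_0 = D_1/(1+r)^1 + D_2/(1+r)^2 + TV/(1+r)^2
    = 51283.27239 + 50673.87336 + 1269259.87566 = 1371217.02142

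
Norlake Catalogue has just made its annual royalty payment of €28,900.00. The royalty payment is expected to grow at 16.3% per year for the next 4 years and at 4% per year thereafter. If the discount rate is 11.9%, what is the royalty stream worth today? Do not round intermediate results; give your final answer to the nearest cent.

D_1 = 33610.70000
D_2 = 39089.24410
D_3 = 45460.79089
D_4 = 52870.89980
Terminal value at year 4: TV = D_4×(1+g_2)/(r−g_2) = 54985.73580/0.079 = 696021.97209
P_0 = D_1/(1+r)^1 + D_2/(1+r)^2 + D_3/(1+r)^3 + D_4/(1+r)^4 + TV/(1+r)^4
    = 30036.37176 + 31217.42659 + 32444.92147 + 33720.68246 + 443917.84504 = 571337.24732

€571337.25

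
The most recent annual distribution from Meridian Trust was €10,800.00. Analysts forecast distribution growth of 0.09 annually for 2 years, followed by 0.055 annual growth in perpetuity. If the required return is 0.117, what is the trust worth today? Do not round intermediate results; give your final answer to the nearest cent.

€195820.37

D_1 = 11772.00000
D_2 = 12831.48000
Terminal value at year 2: TV = D_2×(1+g_2)/(r−g_2) = 13537.21140/0.062 = 218342.11935
P_0 = D_1/(1+r)^1 + D_2/(1+r)^2 + TV/(1+r)^2
    = 10538.94360 + 10284.19742 + 174997.23036 = 195820.37139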